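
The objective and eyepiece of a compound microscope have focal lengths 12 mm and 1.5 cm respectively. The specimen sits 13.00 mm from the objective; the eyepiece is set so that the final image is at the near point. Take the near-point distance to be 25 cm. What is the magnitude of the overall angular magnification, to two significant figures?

Convert to cm: f_obj = 12 mm = 1.2 cm; d_o = 13.00 mm = 1.30 cm.
Objective: 1/d_i = 1/f_obj - 1/d_o = 1/1.2 - 1/1.30 = 0.06410 cm^-1, so d_i = 15.600 cm.
m_obj = -d_i/d_o = -15.600/1.30 = -12.000.
Eyepiece angular magnification (image at near point): M_eye = 1 + D/f_e = 1 + 25/1.5 = 17.667.
Overall M = m_obj x M_eye = (-12.000)(17.667) = -212.00.
|M| = 212.00.

210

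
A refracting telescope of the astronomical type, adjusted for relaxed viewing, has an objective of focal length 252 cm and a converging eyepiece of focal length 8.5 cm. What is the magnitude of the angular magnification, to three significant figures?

|M| = f_obj/|f_eye| = 252/8.5 = 29.647.

29.6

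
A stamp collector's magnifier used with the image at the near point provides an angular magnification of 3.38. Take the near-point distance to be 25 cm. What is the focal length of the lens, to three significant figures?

10.5 cm

For the image at the near point, M = 1 + D/f.
f = D/(M - 1) = 25/(3.38 - 1) = 10.504 cm.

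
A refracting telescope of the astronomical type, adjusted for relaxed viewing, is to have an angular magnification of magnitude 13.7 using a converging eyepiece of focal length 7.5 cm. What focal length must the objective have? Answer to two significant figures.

|M| = f_obj/|f_eye|, so f_obj = |M| x |f_eye| = 13.7 x 7.5 = 102.750 cm.

100 cm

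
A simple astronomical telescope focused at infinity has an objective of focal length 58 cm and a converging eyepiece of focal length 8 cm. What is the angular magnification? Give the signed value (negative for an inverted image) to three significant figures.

-7.25

M = -f_obj/f_eye = -58/(8) = -7.250.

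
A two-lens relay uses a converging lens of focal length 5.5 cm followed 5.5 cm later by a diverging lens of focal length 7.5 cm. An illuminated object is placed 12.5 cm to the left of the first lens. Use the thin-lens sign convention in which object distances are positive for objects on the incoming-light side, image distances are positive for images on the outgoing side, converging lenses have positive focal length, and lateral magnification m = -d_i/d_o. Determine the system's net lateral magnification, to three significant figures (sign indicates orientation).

First lens: d_i1 = 1/(1/5.5 - 1/12.5) = 9.821 cm.
m_1 = -(9.821)/12.5 = -0.7857.
Since 9.821 cm > 5.5 cm, the first image lies past the second lens and serves as a virtual object: d_o2 = L - d_i1 = -4.321 cm.
Second lens: d_i2 = 1/(1/(-7.5) - 1/(-4.321)) = 10.197 cm.
m_2 = -(10.197)/(-4.321) = 2.3596.
Overall magnification: m = m_1 m_2 = -1.8539.

-1.85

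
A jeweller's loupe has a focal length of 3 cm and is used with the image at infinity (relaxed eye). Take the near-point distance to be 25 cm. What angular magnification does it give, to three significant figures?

M = D/f = 25/3 = 8.333.

8.33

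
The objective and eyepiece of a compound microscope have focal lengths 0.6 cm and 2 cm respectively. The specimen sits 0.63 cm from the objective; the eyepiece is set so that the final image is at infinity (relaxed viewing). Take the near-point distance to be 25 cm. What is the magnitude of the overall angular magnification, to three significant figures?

Objective: 1/d_i = 1/f_obj - 1/d_o = 1/0.6 - 1/0.63 = 0.07937 cm^-1, so d_i = 12.600 cm.
m_obj = -d_i/d_o = -12.600/0.63 = -20.000.
Eyepiece angular magnification (image at infinity): M_eye = D/f_e = 25/2 = 12.500.
Overall M = m_obj x M_eye = (-20.000)(12.500) = -250.00.
|M| = 250.00.

250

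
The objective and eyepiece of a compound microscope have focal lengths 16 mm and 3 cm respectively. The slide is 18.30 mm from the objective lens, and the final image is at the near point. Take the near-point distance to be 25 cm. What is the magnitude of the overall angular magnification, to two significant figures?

Convert to cm: f_obj = 16 mm = 1.6 cm; d_o = 18.30 mm = 1.83 cm.
Objective: 1/d_i = 1/f_obj - 1/d_o = 1/1.6 - 1/1.83 = 0.07855 cm^-1, so d_i = 12.730 cm.
m_obj = -d_i/d_o = -12.730/1.83 = -6.957.
Eyepiece angular magnification (image at near point): M_eye = 1 + D/f_e = 1 + 25/3 = 9.333.
Overall M = m_obj x M_eye = (-6.957)(9.333) = -64.93.
|M| = 64.93.

65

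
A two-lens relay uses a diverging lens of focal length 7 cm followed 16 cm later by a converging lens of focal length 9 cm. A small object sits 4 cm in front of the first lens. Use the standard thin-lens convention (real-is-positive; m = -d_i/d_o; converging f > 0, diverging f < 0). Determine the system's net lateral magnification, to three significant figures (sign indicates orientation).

Applying the thin-lens equation to the first lens, 1/(-7) = 1/4 + 1/d_i1, which gives d_i1 = -2.545 cm.
Its lateral magnification is m_1 = -d_i1/d_o1 = -(-2.545)/4 = 0.6364.
With d_i1 < 0 the first image is virtual and lies on the object side; the object distance for lens 2 is d_o2 = 16 - (-2.545) = 18.545 cm.
Applying the thin-lens equation again with f_2 = 9 cm and d_o2 = 18.545 cm gives d_i2 = 17.486 cm.
m_2 = -(17.486)/(18.545) = -0.9429.
Overall magnification: m = m_1 m_2 = -0.6000.

-0.600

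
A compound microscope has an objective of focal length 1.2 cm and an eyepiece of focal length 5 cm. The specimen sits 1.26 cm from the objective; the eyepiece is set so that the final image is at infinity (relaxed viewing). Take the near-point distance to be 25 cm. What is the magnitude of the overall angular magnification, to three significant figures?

100

Objective: 1/d_i = 1/f_obj - 1/d_o = 1/1.2 - 1/1.26 = 0.03968 cm^-1, so d_i = 25.200 cm.
m_obj = -d_i/d_o = -25.200/1.26 = -20.000.
Eyepiece angular magnification (image at infinity): M_eye = D/f_e = 25/5 = 5.000.
Overall M = m_obj x M_eye = (-20.000)(5.000) = -100.00.
|M| = 100.00.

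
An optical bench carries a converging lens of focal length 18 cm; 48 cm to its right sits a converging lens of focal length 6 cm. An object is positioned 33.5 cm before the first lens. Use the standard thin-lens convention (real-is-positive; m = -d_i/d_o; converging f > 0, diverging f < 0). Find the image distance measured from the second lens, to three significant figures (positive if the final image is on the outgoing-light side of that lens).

17.6 cm

Applying the thin-lens equation to the first lens, 1/18 = 1/33.5 + 1/d_i1, which gives d_i1 = 38.903 cm.
The intermediate image is 38.903 cm to the right of lens 1, so d_o2 = L - d_i1 = 48 - 38.903 = 9.097 cm.
Applying the thin-lens equation again with f_2 = 6 cm and d_o2 = 9.097 cm gives d_i2 = 17.625 cm.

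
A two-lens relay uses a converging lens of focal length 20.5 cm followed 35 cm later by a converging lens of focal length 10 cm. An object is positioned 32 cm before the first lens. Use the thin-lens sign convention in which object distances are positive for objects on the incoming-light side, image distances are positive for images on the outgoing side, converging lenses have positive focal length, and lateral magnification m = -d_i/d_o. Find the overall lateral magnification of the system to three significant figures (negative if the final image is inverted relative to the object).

Applying the thin-lens equation to the first lens, 1/20.5 = 1/32 + 1/d_i1, which gives d_i1 = 57.043 cm.
Its lateral magnification is m_1 = -d_i1/d_o1 = -(57.043)/32 = -1.7826.
Since 57.043 cm > 35 cm, the first image lies past the second lens and serves as a virtual object: d_o2 = L - d_i1 = -22.043 cm.
Applying the thin-lens equation again with f_2 = 10 cm and d_o2 = -22.043 cm gives d_i2 = 6.879 cm.
m_2 = -(6.879)/(-22.043) = 0.3121.
Overall magnification: m = m_1 m_2 = -0.5563.

-0.556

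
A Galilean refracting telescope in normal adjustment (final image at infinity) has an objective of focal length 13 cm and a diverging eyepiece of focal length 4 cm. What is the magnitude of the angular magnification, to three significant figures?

|M| = f_obj/|f_eye| = 13/4 = 3.250.

3.25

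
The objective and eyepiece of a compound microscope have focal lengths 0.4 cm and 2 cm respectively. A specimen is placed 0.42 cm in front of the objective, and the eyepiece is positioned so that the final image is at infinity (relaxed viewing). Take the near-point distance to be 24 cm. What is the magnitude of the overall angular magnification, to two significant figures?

Objective: 1/d_i = 1/f_obj - 1/d_o = 1/0.4 - 1/0.42 = 0.11905 cm^-1, so d_i = 8.400 cm.
m_obj = -d_i/d_o = -8.400/0.42 = -20.000.
Eyepiece angular magnification (image at infinity): M_eye = D/f_e = 24/2 = 12.000.
Overall M = m_obj x M_eye = (-20.000)(12.000) = -240.00.
|M| = 240.00.

240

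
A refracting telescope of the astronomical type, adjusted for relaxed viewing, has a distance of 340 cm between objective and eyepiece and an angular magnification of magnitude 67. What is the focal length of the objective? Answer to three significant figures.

335 cm

In normal adjustment the tube length equals f_obj + f_eye and |M| = f_obj/f_eye.
So f_obj = 67 f_eye and 67 f_eye + f_eye = 340 cm, giving f_eye = 340/68 = 5.000 cm and f_obj = 335.000 cm.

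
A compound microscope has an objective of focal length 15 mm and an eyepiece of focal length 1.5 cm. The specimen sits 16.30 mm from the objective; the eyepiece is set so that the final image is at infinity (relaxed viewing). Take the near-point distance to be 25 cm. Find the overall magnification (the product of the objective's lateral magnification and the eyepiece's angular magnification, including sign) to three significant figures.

Convert to cm: f_obj = 15 mm = 1.5 cm; d_o = 16.30 mm = 1.63 cm.
Objective: 1/d_i = 1/f_obj - 1/d_o = 1/1.5 - 1/1.63 = 0.05317 cm^-1, so d_i = 18.808 cm.
m_obj = -d_i/d_o = -18.808/1.63 = -11.538.
Eyepiece angular magnification (image at infinity): M_eye = D/f_e = 25/1.5 = 16.667.
Overall M = m_obj x M_eye = (-11.538)(16.667) = -192.31.

-192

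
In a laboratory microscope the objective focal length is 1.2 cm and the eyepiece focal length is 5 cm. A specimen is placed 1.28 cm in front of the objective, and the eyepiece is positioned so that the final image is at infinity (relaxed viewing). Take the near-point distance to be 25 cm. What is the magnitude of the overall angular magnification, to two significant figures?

75

Objective: 1/d_i = 1/f_obj - 1/d_o = 1/1.2 - 1/1.28 = 0.05208 cm^-1, so d_i = 19.200 cm.
m_obj = -d_i/d_o = -19.200/1.28 = -15.000.
Eyepiece angular magnification (image at infinity): M_eye = D/f_e = 25/5 = 5.000.
Overall M = m_obj x M_eye = (-15.000)(5.000) = -75.00.
|M| = 75.00.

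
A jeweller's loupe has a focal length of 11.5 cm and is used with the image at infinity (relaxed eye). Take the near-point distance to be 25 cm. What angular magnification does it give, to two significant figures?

M = D/f = 25/11.5 = 2.174.

2.2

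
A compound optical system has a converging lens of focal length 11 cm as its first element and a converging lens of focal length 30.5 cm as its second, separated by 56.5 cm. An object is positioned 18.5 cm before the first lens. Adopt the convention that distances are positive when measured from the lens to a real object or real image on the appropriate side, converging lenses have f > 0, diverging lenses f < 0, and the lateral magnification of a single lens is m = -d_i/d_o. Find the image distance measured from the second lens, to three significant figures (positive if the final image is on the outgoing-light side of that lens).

-790 cm

First lens: d_i1 = 1/(1/11 - 1/18.5) = 27.133 cm.
Object distance for lens 2: d_o2 = 56.5 - 27.133 = 29.367 cm.
Second lens: d_i2 = 1/(1/30.5 - 1/(29.367)) = -790.309 cm.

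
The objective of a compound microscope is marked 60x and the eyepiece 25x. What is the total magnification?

The overall magnification of a compound microscope is the product of the objective and eyepiece magnifications:
M = M_obj x M_eye = 60 x 25 = 1500.

1500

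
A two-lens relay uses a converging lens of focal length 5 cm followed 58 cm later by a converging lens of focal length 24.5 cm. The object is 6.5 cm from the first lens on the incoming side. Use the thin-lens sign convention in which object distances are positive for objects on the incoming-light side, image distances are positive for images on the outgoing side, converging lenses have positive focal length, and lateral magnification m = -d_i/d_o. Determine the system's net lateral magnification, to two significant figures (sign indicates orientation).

Lens 1: 1/d_i1 = 1/f_1 - 1/d_o1 = 1/5 - 1/6.5 = 0.04615 cm^-1, so d_i1 = 21.667 cm.
m_1 = -(21.667)/6.5 = -3.3333.
That image sits 36.333 cm in front of the second lens, so d_o2 = 36.333 cm.
Lens 2: 1/d_i2 = 1/f_2 - 1/d_o2 = 1/24.5 - 1/(36.333) = 0.01329 cm^-1, so d_i2 = 75.225 cm.
m_2 = -(75.225)/(36.333) = -2.0704.
Total m = m_1 x m_2 = (-3.3333)(-2.0704) = 6.9014.

6.9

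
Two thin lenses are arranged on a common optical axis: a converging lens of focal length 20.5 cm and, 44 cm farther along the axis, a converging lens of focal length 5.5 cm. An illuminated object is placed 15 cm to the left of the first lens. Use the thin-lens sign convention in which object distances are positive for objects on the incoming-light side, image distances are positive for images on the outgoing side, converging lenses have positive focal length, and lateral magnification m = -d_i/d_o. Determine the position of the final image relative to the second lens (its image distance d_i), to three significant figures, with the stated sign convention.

5.82 cm

First lens: d_i1 = 1/(1/20.5 - 1/15) = -55.909 cm.
With d_i1 < 0 the first image is virtual and lies on the object side; the object distance for lens 2 is d_o2 = 44 - (-55.909) = 99.909 cm.
Second lens: d_i2 = 1/(1/5.5 - 1/(99.909)) = 5.820 cm.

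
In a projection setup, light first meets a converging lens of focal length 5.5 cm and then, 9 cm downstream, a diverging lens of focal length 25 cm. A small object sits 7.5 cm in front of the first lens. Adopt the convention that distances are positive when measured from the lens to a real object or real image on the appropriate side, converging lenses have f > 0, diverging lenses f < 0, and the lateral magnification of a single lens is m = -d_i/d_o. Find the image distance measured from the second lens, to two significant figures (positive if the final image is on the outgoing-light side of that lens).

22 cm

Lens 1: 1/d_i1 = 1/f_1 - 1/d_o1 = 1/5.5 - 1/7.5 = 0.04848 cm^-1, so d_i1 = 20.625 cm.
Since 20.625 cm > 9 cm, the first image lies past the second lens and serves as a virtual object: d_o2 = L - d_i1 = -11.625 cm.
Lens 2: 1/d_i2 = 1/f_2 - 1/d_o2 = 1/(-25) - 1/(-11.625) = 0.04602 cm^-1, so d_i2 = 21.729 cm.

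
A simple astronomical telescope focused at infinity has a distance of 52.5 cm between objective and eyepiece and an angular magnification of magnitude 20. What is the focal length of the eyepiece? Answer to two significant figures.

2.5 cm

In normal adjustment the tube length equals f_obj + f_eye and |M| = f_obj/f_eye.
So f_obj = 20 f_eye and 20 f_eye + f_eye = 52.5 cm, giving f_eye = 52.5/21 = 2.500 cm and f_obj = 50.000 cm.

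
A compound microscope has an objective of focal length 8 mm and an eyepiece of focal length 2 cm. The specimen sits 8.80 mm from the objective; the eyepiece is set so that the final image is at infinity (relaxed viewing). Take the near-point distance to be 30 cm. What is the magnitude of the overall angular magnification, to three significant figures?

150

Convert to cm: f_obj = 8 mm = 0.8 cm; d_o = 8.80 mm = 0.88 cm.
Objective: 1/d_i = 1/f_obj - 1/d_o = 1/0.8 - 1/0.88 = 0.11364 cm^-1, so d_i = 8.800 cm.
m_obj = -d_i/d_o = -8.800/0.88 = -10.000.
Eyepiece angular magnification (image at infinity): M_eye = D/f_e = 30/2 = 15.000.
Overall M = m_obj x M_eye = (-10.000)(15.000) = -150.00.
|M| = 150.00.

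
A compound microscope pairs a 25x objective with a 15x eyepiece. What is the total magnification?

375

The overall magnification of a compound microscope is the product of the objective and eyepiece magnifications:
M = M_obj x M_eye = 25 x 15 = 375.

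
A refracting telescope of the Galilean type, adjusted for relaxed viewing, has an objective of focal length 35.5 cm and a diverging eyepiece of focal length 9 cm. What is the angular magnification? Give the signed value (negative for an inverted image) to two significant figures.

M = -f_obj/f_eye = -35.5/(-9) = 3.944.

3.9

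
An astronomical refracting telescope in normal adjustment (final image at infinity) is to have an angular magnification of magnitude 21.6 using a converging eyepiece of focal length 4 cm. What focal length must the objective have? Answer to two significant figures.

|M| = f_obj/|f_eye|, so f_obj = |M| x |f_eye| = 21.6 x 4 = 86.400 cm.

86 cm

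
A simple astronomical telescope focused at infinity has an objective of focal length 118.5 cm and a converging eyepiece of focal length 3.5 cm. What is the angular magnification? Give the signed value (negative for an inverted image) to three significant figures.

-33.9

M = -f_obj/f_eye = -118.5/(3.5) = -33.857.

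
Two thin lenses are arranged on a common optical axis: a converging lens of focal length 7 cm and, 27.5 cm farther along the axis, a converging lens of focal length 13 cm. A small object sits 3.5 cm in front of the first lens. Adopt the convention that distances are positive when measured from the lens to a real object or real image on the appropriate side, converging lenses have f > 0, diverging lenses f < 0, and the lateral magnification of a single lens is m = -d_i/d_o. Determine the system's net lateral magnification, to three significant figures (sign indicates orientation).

-1.21

First lens: d_i1 = 1/(1/7 - 1/3.5) = -7.000 cm.
m_1 = -(-7.000)/3.5 = 2.0000.
The intermediate image is virtual, 7.000 cm to the left of lens 1, so d_o2 = L - d_i1 = 27.5 - (-7.000) = 34.500 cm.
Second lens: d_i2 = 1/(1/13 - 1/(34.500)) = 20.860 cm.
m_2 = -(20.860)/(34.500) = -0.6047.
Total m = m_1 x m_2 = (2.0000)(-0.6047) = -1.2093.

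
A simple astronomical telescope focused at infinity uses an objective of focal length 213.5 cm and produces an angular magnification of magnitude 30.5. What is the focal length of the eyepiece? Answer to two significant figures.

7.0 cm

|M| = f_obj/f_eye, so f_eye = f_obj/|M| = 213.5/30.5 = 7.000 cm.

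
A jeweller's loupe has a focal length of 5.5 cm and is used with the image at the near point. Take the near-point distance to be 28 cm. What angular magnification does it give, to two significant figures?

6.1

M = 1 + D/f = 1 + 28/5.5 = 6.091.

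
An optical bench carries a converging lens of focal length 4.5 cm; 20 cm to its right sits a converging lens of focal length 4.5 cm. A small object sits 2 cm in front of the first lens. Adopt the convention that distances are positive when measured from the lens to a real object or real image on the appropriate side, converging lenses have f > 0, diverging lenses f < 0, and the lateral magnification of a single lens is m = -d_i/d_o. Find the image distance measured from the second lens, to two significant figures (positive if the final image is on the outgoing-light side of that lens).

Applying the thin-lens equation to the first lens, 1/4.5 = 1/2 + 1/d_i1, which gives d_i1 = -3.600 cm.
The intermediate image is virtual, 3.600 cm to the left of lens 1, so d_o2 = L - d_i1 = 20 - (-3.600) = 23.600 cm.
Applying the thin-lens equation again with f_2 = 4.5 cm and d_o2 = 23.600 cm gives d_i2 = 5.560 cm.

5.6 cm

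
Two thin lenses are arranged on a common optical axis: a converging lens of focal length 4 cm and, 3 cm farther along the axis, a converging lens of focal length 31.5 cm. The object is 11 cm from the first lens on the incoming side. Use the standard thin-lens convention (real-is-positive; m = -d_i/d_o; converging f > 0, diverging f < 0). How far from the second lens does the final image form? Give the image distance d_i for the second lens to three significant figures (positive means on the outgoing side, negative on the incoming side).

2.98 cm

Applying the thin-lens equation to the first lens, 1/4 = 1/11 + 1/d_i1, which gives d_i1 = 6.286 cm.
This image would form 6.286 cm past lens 1, i.e. 3.286 cm beyond lens 2, so it is a virtual object for lens 2: d_o2 = 3 - 6.286 = -3.286 cm.
Applying the thin-lens equation again with f_2 = 31.5 cm and d_o2 = -3.286 cm gives d_i2 = 2.975 cm.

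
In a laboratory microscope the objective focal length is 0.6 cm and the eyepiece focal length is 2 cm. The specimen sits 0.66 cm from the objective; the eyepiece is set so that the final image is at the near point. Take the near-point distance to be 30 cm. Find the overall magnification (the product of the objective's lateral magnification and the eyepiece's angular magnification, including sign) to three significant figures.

Objective: 1/d_i = 1/f_obj - 1/d_o = 1/0.6 - 1/0.66 = 0.15152 cm^-1, so d_i = 6.600 cm.
m_obj = -d_i/d_o = -6.600/0.66 = -10.000.
Eyepiece angular magnification (image at near point): M_eye = 1 + D/f_e = 1 + 30/2 = 16.000.
Overall M = m_obj x M_eye = (-10.000)(16.000) = -160.00.

-160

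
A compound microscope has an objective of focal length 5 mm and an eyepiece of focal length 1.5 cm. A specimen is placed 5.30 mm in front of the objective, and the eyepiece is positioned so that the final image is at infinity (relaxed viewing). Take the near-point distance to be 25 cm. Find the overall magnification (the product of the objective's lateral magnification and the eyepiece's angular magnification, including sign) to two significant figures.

Convert to cm: f_obj = 5 mm = 0.5 cm; d_o = 5.30 mm = 0.53 cm.
Objective: 1/d_i = 1/f_obj - 1/d_o = 1/0.5 - 1/0.53 = 0.11321 cm^-1, so d_i = 8.833 cm.
m_obj = -d_i/d_o = -8.833/0.53 = -16.667.
Eyepiece angular magnification (image at infinity): M_eye = D/f_e = 25/1.5 = 16.667.
Overall M = m_obj x M_eye = (-16.667)(16.667) = -277.78.

-280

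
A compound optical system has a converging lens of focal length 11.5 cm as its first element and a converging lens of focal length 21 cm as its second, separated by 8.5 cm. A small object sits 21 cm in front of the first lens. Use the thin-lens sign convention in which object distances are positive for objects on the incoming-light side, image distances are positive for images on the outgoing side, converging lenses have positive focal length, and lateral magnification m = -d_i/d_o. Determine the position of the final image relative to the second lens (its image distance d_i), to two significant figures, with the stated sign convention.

First lens: d_i1 = 1/(1/11.5 - 1/21) = 25.421 cm.
This image would form 25.421 cm past lens 1, i.e. 16.921 cm beyond lens 2, so it is a virtual object for lens 2: d_o2 = 8.5 - 25.421 = -16.921 cm.
Second lens: d_i2 = 1/(1/21 - 1/(-16.921)) = 9.371 cm.

9.4 cm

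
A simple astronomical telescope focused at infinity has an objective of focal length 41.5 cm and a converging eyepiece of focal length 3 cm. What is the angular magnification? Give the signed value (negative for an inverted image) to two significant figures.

M = -f_obj/f_eye = -41.5/(3) = -13.833.

-14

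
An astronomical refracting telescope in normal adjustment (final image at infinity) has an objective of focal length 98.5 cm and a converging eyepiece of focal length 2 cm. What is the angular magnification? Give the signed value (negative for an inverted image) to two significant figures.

M = -f_obj/f_eye = -98.5/(2) = -49.250.

-49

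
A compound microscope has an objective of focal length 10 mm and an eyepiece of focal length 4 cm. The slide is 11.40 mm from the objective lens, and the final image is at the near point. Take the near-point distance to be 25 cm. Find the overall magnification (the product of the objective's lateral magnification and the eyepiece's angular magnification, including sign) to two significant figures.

Convert to cm: f_obj = 10 mm = 1 cm; d_o = 11.40 mm = 1.14 cm.
Objective: 1/d_i = 1/f_obj - 1/d_o = 1/1 - 1/1.14 = 0.12281 cm^-1, so d_i = 8.143 cm.
m_obj = -d_i/d_o = -8.143/1.14 = -7.143.
Eyepiece angular magnification (image at near point): M_eye = 1 + D/f_e = 1 + 25/4 = 7.250.
Overall M = m_obj x M_eye = (-7.143)(7.250) = -51.79.

-52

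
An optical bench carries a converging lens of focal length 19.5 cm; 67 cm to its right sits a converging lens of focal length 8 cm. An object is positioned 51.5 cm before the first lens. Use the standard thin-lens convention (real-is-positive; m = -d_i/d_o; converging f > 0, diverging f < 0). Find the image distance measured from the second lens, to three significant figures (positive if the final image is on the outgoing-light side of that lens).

10.3 cm

First lens: d_i1 = 1/(1/19.5 - 1/51.5) = 31.383 cm.
Object distance for lens 2: d_o2 = 67 - 31.383 = 35.617 cm.
Second lens: d_i2 = 1/(1/8 - 1/(35.617)) = 10.317 cm.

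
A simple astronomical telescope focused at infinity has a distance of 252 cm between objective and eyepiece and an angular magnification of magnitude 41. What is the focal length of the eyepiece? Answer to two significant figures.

In normal adjustment the tube length equals f_obj + f_eye and |M| = f_obj/f_eye.
So f_obj = 41 f_eye and 41 f_eye + f_eye = 252 cm, giving f_eye = 252/42 = 6.000 cm and f_obj = 246.000 cm.

6.0 cm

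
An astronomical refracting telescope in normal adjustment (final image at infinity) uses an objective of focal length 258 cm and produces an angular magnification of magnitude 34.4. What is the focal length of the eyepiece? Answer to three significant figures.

|M| = f_obj/f_eye, so f_eye = f_obj/|M| = 258/34.4 = 7.500 cm.

7.50 cm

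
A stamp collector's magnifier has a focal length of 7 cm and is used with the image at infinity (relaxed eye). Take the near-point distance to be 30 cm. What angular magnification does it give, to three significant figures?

4.29

M = D/f = 30/7 = 4.286.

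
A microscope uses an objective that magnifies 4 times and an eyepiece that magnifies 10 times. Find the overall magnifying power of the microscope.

The overall magnification of a compound microscope is the product of the objective and eyepiece magnifications:
M = M_obj x M_eye = 4 x 10 = 40.

40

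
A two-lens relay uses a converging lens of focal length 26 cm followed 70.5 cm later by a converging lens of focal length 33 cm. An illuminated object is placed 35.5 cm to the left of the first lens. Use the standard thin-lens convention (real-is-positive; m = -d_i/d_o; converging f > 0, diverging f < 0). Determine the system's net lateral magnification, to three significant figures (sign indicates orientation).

First lens: d_i1 = 1/(1/26 - 1/35.5) = 97.158 cm.
m_1 = -(97.158)/35.5 = -2.7368.
Since 97.158 cm > 70.5 cm, the first image lies past the second lens and serves as a virtual object: d_o2 = L - d_i1 = -26.658 cm.
Second lens: d_i2 = 1/(1/33 - 1/(-26.658)) = 14.746 cm.
m_2 = -(14.746)/(-26.658) = 0.5532.
Overall magnification: m = m_1 m_2 = -1.5139.

-1.51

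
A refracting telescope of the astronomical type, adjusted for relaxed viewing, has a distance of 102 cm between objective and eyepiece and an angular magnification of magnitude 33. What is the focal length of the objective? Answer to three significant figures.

In normal adjustment the tube length equals f_obj + f_eye and |M| = f_obj/f_eye.
So f_obj = 33 f_eye and 33 f_eye + f_eye = 102 cm, giving f_eye = 102/34 = 3.000 cm and f_obj = 99.000 cm.

99.0 cm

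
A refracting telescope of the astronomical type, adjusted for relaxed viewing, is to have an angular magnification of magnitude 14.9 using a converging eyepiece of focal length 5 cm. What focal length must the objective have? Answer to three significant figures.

74.5 cm

|M| = f_obj/|f_eye|, so f_obj = |M| x |f_eye| = 14.9 x 5 = 74.500 cm.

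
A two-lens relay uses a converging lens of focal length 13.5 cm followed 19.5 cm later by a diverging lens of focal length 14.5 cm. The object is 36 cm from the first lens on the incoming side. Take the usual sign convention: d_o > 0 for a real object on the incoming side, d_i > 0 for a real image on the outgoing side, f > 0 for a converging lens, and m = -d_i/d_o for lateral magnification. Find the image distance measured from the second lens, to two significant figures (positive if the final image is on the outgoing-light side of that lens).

2.5 cm

First lens: d_i1 = 1/(1/13.5 - 1/36) = 21.600 cm.
Since 21.600 cm > 19.5 cm, the first image lies past the second lens and serves as a virtual object: d_o2 = L - d_i1 = -2.100 cm.
Second lens: d_i2 = 1/(1/(-14.5) - 1/(-2.100)) = 2.456 cm.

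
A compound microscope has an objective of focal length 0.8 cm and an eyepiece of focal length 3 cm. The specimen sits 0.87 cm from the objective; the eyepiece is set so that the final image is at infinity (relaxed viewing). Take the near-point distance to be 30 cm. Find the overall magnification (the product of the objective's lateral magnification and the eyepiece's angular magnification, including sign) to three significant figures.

-114

Objective: 1/d_i = 1/f_obj - 1/d_o = 1/0.8 - 1/0.87 = 0.10057 cm^-1, so d_i = 9.943 cm.
m_obj = -d_i/d_o = -9.943/0.87 = -11.429.
Eyepiece angular magnification (image at infinity): M_eye = D/f_e = 30/3 = 10.000.
Overall M = m_obj x M_eye = (-11.429)(10.000) = -114.29.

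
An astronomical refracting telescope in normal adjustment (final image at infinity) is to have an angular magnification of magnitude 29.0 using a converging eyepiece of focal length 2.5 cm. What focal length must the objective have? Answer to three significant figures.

|M| = f_obj/|f_eye|, so f_obj = |M| x |f_eye| = 29.0 x 2.5 = 72.500 cm.

72.5 cm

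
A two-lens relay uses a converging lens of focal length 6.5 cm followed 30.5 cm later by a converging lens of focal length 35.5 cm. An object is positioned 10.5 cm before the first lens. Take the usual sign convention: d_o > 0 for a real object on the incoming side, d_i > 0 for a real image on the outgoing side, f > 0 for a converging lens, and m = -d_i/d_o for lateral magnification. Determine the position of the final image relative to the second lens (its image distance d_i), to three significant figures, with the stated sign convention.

Lens 1: 1/d_i1 = 1/f_1 - 1/d_o1 = 1/6.5 - 1/10.5 = 0.05861 cm^-1, so d_i1 = 17.062 cm.
Object distance for lens 2: d_o2 = 30.5 - 17.062 = 13.438 cm.
Lens 2: 1/d_i2 = 1/f_2 - 1/d_o2 = 1/35.5 - 1/(13.438) = -0.04625 cm^-1, so d_i2 = -21.622 cm.

-21.6 cm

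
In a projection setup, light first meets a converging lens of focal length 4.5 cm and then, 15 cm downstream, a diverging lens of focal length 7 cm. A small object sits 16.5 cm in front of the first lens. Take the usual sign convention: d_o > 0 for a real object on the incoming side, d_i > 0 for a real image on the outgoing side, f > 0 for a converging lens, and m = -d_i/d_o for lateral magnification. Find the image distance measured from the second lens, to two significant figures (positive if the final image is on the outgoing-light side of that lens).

-3.9 cm

Lens 1: 1/d_i1 = 1/f_1 - 1/d_o1 = 1/4.5 - 1/16.5 = 0.16162 cm^-1, so d_i1 = 6.188 cm.
Object distance for lens 2: d_o2 = 15 - 6.188 = 8.812 cm.
Lens 2: 1/d_i2 = 1/f_2 - 1/d_o2 = 1/(-7) - 1/(8.812) = -0.25633 cm^-1, so d_i2 = -3.901 cm.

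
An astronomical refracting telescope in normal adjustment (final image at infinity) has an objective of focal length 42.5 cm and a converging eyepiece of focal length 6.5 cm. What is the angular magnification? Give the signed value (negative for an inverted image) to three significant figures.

-6.54

M = -f_obj/f_eye = -42.5/(6.5) = -6.538.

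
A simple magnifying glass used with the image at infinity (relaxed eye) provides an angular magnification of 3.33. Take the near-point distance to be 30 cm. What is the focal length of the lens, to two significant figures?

For the image at infinity, M = D/f.
f = D/M = 30/3.33 = 9.009 cm.

9.0 cm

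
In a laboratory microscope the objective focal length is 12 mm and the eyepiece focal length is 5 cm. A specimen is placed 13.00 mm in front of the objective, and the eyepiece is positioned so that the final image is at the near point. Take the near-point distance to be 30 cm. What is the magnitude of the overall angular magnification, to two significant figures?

Convert to cm: f_obj = 12 mm = 1.2 cm; d_o = 13.00 mm = 1.30 cm.
Objective: 1/d_i = 1/f_obj - 1/d_o = 1/1.2 - 1/1.30 = 0.06410 cm^-1, so d_i = 15.600 cm.
m_obj = -d_i/d_o = -15.600/1.30 = -12.000.
Eyepiece angular magnification (image at near point): M_eye = 1 + D/f_e = 1 + 30/5 = 7.000.
Overall M = m_obj x M_eye = (-12.000)(7.000) = -84.00.
|M| = 84.00.

84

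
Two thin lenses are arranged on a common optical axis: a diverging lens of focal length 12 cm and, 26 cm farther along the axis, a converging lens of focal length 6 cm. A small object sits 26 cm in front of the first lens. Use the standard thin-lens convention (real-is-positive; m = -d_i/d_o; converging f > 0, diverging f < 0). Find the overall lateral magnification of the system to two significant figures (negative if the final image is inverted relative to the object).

-0.067

Applying the thin-lens equation to the first lens, 1/(-12) = 1/26 + 1/d_i1, which gives d_i1 = -8.211 cm.
Its lateral magnification is m_1 = -d_i1/d_o1 = -(-8.211)/26 = 0.3158.
The intermediate image is virtual, 8.211 cm to the left of lens 1, so d_o2 = L - d_i1 = 26 - (-8.211) = 34.211 cm.
Applying the thin-lens equation again with f_2 = 6 cm and d_o2 = 34.211 cm gives d_i2 = 7.276 cm.
m_2 = -(7.276)/(34.211) = -0.2127.
The system's lateral magnification is m_1 m_2 = (0.3158)(-0.2127) = -0.0672.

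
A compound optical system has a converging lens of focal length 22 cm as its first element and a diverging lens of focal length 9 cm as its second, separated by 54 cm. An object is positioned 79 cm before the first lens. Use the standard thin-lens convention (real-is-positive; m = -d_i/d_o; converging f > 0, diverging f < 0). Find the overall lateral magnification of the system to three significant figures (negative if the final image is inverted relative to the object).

-0.107

Applying the thin-lens equation to the first lens, 1/22 = 1/79 + 1/d_i1, which gives d_i1 = 30.491 cm.
Its lateral magnification is m_1 = -d_i1/d_o1 = -(30.491)/79 = -0.3860.
Object distance for lens 2: d_o2 = 54 - 30.491 = 23.509 cm.
Applying the thin-lens equation again with f_2 = -9 cm and d_o2 = 23.509 cm gives d_i2 = -6.508 cm.
m_2 = -(-6.508)/(23.509) = 0.2768.
Overall magnification: m = m_1 m_2 = -0.1069.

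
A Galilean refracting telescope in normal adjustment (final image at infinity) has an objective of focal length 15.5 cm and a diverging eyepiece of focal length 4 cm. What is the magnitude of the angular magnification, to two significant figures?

|M| = f_obj/|f_eye| = 15.5/4 = 3.875.

3.9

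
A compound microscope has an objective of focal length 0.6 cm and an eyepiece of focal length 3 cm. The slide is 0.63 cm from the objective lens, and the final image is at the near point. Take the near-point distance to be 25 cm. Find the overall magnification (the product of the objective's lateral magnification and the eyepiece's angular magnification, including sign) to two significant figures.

Objective: 1/d_i = 1/f_obj - 1/d_o = 1/0.6 - 1/0.63 = 0.07937 cm^-1, so d_i = 12.600 cm.
m_obj = -d_i/d_o = -12.600/0.63 = -20.000.
Eyepiece angular magnification (image at near point): M_eye = 1 + D/f_e = 1 + 25/3 = 9.333.
Overall M = m_obj x M_eye = (-20.000)(9.333) = -186.67.

-190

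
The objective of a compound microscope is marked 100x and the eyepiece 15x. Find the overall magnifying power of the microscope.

The overall magnification of a compound microscope is the product of the objective and eyepiece magnifications:
M = M_obj x M_eye = 100 x 15 = 1500.

1500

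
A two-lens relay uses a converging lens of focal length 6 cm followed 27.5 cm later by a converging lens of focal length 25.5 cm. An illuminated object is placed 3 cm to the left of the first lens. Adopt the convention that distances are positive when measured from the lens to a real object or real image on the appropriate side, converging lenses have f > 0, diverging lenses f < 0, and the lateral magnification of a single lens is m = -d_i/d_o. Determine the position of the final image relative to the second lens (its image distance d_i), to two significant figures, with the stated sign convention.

Applying the thin-lens equation to the first lens, 1/6 = 1/3 + 1/d_i1, which gives d_i1 = -6.000 cm.
With d_i1 < 0 the first image is virtual and lies on the object side; the object distance for lens 2 is d_o2 = 27.5 - (-6.000) = 33.500 cm.
Applying the thin-lens equation again with f_2 = 25.5 cm and d_o2 = 33.500 cm gives d_i2 = 106.781 cm.

110 cm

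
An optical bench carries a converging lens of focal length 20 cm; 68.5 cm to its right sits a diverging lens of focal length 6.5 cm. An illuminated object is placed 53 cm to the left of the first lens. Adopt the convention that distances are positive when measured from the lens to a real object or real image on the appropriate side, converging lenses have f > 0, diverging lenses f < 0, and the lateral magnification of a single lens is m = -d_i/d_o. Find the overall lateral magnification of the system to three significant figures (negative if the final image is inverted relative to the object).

First lens: d_i1 = 1/(1/20 - 1/53) = 32.121 cm.
m_1 = -(32.121)/53 = -0.6061.
That image sits 36.379 cm in front of the second lens, so d_o2 = 36.379 cm.
Second lens: d_i2 = 1/(1/(-6.5) - 1/(36.379)) = -5.515 cm.
m_2 = -(-5.515)/(36.379) = 0.1516.
Overall magnification: m = m_1 m_2 = -0.0919.

-0.0919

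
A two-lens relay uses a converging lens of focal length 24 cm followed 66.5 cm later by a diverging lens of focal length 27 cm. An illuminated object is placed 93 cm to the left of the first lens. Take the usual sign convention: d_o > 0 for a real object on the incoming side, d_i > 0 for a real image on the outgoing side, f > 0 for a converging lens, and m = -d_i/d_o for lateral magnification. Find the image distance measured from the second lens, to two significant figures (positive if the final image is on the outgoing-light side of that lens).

First lens: d_i1 = 1/(1/24 - 1/93) = 32.348 cm.
That image sits 34.152 cm in front of the second lens, so d_o2 = 34.152 cm.
Second lens: d_i2 = 1/(1/(-27) - 1/(34.152)) = -15.079 cm.

-15 cm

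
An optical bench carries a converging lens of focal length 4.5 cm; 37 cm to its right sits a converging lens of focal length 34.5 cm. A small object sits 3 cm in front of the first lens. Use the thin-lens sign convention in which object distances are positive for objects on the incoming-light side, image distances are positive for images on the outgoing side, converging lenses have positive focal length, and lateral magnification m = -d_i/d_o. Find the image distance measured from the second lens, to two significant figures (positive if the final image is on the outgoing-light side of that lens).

First lens: d_i1 = 1/(1/4.5 - 1/3) = -9.000 cm.
The intermediate image is virtual, 9.000 cm to the left of lens 1, so d_o2 = L - d_i1 = 37 - (-9.000) = 46.000 cm.
Second lens: d_i2 = 1/(1/34.5 - 1/(46.000)) = 138.000 cm.

140 cm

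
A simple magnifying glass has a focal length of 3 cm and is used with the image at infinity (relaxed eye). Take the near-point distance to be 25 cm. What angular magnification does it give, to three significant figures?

M = D/f = 25/3 = 8.333.

8.33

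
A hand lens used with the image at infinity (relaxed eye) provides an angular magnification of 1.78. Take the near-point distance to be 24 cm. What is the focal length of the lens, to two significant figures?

13 cm

For the image at infinity, M = D/f.
f = D/M = 24/1.78 = 13.483 cm.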